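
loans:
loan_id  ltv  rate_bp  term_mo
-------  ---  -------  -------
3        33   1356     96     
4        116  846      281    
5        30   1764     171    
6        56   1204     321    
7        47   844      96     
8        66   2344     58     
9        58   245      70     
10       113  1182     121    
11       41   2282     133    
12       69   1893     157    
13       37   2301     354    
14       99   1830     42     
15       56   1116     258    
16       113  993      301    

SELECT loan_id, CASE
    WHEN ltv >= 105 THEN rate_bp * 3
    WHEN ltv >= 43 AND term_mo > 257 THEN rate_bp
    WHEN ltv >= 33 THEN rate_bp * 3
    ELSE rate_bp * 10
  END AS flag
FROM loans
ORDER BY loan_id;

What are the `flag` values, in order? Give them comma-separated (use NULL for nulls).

4068, 2538, 17640, 1204, 2532, 7032, 735, 3546, 6846, 5679, 6903, 5490, 1116, 2979

loan_id=3: ltv >= 33 → 4068
loan_id=4: ltv >= 105 → 2538
loan_id=5: ELSE → 17640
loan_id=6: ltv >= 43 AND term_mo > 257 → 1204
loan_id=7: ltv >= 33 → 2532
loan_id=8: ltv >= 33 → 7032
loan_id=9: ltv >= 33 → 735
loan_id=10: ltv >= 105 → 3546
loan_id=11: ltv >= 33 → 6846
loan_id=12: ltv >= 33 → 5679
loan_id=13: ltv >= 33 → 6903
loan_id=14: ltv >= 33 → 5490
loan_id=15: ltv >= 43 AND term_mo > 257 → 1116
loan_id=16: ltv >= 105 → 2979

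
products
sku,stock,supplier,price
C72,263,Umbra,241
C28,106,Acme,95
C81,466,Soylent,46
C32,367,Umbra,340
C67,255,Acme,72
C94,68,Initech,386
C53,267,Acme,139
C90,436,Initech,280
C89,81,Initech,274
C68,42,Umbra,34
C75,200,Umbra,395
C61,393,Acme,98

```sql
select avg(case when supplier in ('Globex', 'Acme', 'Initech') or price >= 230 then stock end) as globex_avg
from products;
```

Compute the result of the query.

243.6

sku=C72: ✓ → 263
sku=C28: ✓ → 106
sku=C81: ✗
sku=C32: ✓ → 367
sku=C67: ✓ → 255
sku=C94: ✓ → 68
sku=C53: ✓ → 267
sku=C90: ✓ → 436
sku=C89: ✓ → 81
sku=C68: ✗
sku=C75: ✓ → 200
sku=C61: ✓ → 393
globex_avg = (263 + 106 + 367 + 255 + 68 + 267 + 436 + 81 + 200 + 393) / 10 = 243.6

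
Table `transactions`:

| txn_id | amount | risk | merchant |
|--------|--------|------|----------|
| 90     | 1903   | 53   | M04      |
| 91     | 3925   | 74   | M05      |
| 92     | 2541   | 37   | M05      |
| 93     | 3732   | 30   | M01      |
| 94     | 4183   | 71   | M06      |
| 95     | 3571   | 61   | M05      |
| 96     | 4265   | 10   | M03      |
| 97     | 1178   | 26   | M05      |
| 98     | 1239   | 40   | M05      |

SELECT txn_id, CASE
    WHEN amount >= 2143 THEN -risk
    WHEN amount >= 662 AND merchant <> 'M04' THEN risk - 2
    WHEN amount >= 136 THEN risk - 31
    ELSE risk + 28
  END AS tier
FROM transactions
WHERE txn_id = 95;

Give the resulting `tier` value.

txn_id = 95: amount=3571, risk=61, merchant=M05.
amount >= 2143 → true → -61

-61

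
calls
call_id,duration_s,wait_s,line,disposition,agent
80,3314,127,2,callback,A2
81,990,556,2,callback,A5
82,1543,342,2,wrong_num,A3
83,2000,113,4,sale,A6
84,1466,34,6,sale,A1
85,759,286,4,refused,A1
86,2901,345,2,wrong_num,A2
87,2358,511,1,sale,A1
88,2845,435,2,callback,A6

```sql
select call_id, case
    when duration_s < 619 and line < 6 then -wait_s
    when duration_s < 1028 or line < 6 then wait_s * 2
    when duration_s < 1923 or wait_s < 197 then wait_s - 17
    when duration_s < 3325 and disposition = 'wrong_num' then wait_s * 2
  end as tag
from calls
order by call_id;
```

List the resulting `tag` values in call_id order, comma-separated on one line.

254, 1112, 684, 226, 17, 572, 690, 1022, 870

call_id=80: duration_s < 1028 or line < 6 → 254
call_id=81: duration_s < 1028 or line < 6 → 1112
call_id=82: duration_s < 1028 or line < 6 → 684
call_id=83: duration_s < 1028 or line < 6 → 226
call_id=84: duration_s < 1923 or wait_s < 197 → 17
call_id=85: duration_s < 1028 or line < 6 → 572
call_id=86: duration_s < 1028 or line < 6 → 690
call_id=87: duration_s < 1028 or line < 6 → 1022
call_id=88: duration_s < 1028 or line < 6 → 870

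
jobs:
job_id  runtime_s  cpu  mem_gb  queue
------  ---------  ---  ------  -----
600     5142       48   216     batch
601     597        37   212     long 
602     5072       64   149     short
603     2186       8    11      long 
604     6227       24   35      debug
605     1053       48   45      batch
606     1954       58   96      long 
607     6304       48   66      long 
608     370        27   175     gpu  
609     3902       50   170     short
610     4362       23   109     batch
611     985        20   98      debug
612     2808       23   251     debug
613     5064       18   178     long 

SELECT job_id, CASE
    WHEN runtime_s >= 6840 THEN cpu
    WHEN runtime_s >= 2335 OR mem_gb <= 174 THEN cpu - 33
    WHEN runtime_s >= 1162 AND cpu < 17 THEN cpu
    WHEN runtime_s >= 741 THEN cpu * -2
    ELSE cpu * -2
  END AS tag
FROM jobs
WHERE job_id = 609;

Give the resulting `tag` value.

17

job_id = 609: runtime_s=3902, cpu=50, mem_gb=170, queue=short.
runtime_s >= 6840 → false
runtime_s >= 2335 OR mem_gb <= 174 → true → 17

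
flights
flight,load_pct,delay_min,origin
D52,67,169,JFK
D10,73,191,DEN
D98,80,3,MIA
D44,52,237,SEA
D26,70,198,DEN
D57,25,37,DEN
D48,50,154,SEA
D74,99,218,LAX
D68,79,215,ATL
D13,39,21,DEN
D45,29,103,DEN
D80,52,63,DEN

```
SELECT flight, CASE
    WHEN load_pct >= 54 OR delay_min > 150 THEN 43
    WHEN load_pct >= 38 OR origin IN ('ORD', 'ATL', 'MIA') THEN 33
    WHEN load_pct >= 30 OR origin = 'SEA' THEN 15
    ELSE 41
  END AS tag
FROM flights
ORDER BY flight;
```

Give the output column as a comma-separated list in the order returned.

flight=D10: load_pct >= 54 OR delay_min > 150 → 43
flight=D13: load_pct >= 38 OR origin IN ('ORD', 'ATL', 'MIA') → 33
flight=D26: load_pct >= 54 OR delay_min > 150 → 43
flight=D44: load_pct >= 54 OR delay_min > 150 → 43
flight=D45: ELSE → 41
flight=D48: load_pct >= 54 OR delay_min > 150 → 43
flight=D52: load_pct >= 54 OR delay_min > 150 → 43
flight=D57: ELSE → 41
flight=D68: load_pct >= 54 OR delay_min > 150 → 43
flight=D74: load_pct >= 54 OR delay_min > 150 → 43
flight=D80: load_pct >= 38 OR origin IN ('ORD', 'ATL', 'MIA') → 33
flight=D98: load_pct >= 54 OR delay_min > 150 → 43

43, 33, 43, 43, 41, 43, 43, 41, 43, 43, 33, 43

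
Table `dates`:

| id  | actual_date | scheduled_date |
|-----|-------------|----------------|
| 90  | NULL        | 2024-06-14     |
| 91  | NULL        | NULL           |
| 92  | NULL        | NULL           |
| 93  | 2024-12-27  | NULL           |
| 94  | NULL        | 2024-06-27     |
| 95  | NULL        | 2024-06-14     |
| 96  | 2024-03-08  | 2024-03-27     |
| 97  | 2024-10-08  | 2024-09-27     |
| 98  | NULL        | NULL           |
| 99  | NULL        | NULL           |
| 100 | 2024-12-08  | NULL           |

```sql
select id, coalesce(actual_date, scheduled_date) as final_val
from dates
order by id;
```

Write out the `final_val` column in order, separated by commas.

id=90: actual_date=NULL, scheduled_date=2024-06-14 → 2024-06-14
id=91: actual_date=NULL, scheduled_date=NULL (all NULL) → NULL
id=92: actual_date=NULL, scheduled_date=NULL (all NULL) → NULL
id=93: actual_date=2024-12-27 → 2024-12-27
id=94: actual_date=NULL, scheduled_date=2024-06-27 → 2024-06-27
id=95: actual_date=NULL, scheduled_date=2024-06-14 → 2024-06-14
id=96: actual_date=2024-03-08 → 2024-03-08
id=97: actual_date=2024-10-08 → 2024-10-08
id=98: actual_date=NULL, scheduled_date=NULL (all NULL) → NULL
id=99: actual_date=NULL, scheduled_date=NULL (all NULL) → NULL
id=100: actual_date=2024-12-08 → 2024-12-08

2024-06-14, NULL, NULL, 2024-12-27, 2024-06-27, 2024-06-14, 2024-03-08, 2024-10-08, NULL, NULL, 2024-12-08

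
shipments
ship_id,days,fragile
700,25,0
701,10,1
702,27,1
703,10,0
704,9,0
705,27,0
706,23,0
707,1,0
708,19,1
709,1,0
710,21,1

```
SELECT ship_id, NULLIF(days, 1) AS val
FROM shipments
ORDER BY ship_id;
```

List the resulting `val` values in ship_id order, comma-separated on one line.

ship_id=700: days=25 vs 1: differ → 25
ship_id=701: days=10 vs 1: differ → 10
ship_id=702: days=27 vs 1: differ → 27
ship_id=703: days=10 vs 1: differ → 10
ship_id=704: days=9 vs 1: differ → 9
ship_id=705: days=27 vs 1: differ → 27
ship_id=706: days=23 vs 1: differ → 23
ship_id=707: days=1 vs 1: equal → NULL
ship_id=708: days=19 vs 1: differ → 19
ship_id=709: days=1 vs 1: equal → NULL
ship_id=710: days=21 vs 1: differ → 21

25, 10, 27, 10, 9, 27, 23, NULL, 19, NULL, 21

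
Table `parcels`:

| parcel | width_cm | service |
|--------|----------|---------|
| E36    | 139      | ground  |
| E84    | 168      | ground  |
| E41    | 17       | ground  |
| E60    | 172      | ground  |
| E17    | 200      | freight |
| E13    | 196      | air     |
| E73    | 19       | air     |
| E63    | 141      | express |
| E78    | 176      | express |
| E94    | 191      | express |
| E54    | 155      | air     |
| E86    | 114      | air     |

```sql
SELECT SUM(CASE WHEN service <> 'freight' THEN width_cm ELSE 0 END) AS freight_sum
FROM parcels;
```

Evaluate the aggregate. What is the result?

1488

parcel=E36: ✓ → 139
parcel=E84: ✓ → 168
parcel=E41: ✓ → 17
parcel=E60: ✓ → 172
parcel=E17: ✗
parcel=E13: ✓ → 196
parcel=E73: ✓ → 19
parcel=E63: ✓ → 141
parcel=E78: ✓ → 176
parcel=E94: ✓ → 191
parcel=E54: ✓ → 155
parcel=E86: ✓ → 114
freight_sum = 139 + 168 + 17 + 172 + 196 + 19 + 141 + 176 + 191 + 155 + 114 = 1488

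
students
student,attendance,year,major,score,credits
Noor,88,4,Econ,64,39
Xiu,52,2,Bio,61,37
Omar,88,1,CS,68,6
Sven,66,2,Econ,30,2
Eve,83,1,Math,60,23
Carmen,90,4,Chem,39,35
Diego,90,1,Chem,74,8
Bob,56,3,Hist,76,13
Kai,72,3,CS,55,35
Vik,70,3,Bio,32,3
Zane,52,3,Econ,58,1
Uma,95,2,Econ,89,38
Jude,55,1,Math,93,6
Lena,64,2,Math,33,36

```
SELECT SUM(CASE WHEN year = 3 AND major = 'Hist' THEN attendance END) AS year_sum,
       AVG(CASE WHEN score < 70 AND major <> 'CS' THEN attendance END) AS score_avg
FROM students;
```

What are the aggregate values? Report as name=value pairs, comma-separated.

[year_sum: year = 3 AND major = 'Hist']
student=Noor: ✗
student=Xiu: ✗
student=Omar: ✗
student=Sven: ✗
student=Eve: ✗
student=Carmen: ✗
student=Diego: ✗
student=Bob: ✓ → 56
student=Kai: ✗
student=Vik: ✗
student=Zane: ✗
student=Uma: ✗
student=Jude: ✗
student=Lena: ✗
year_sum = 56
—
[score_avg: score < 70 AND major <> 'CS']
student=Noor: ✓ → 88
student=Xiu: ✓ → 52
student=Omar: ✗
student=Sven: ✓ → 66
student=Eve: ✓ → 83
student=Carmen: ✓ → 90
student=Diego: ✗
student=Bob: ✗
student=Kai: ✗
student=Vik: ✓ → 70
student=Zane: ✓ → 52
student=Uma: ✗
student=Jude: ✗
student=Lena: ✓ → 64
score_avg = (88 + 52 + 66 + 83 + 90 + 70 + 52 + 64) / 8 = 70.625

year_sum=56, score_avg=70.625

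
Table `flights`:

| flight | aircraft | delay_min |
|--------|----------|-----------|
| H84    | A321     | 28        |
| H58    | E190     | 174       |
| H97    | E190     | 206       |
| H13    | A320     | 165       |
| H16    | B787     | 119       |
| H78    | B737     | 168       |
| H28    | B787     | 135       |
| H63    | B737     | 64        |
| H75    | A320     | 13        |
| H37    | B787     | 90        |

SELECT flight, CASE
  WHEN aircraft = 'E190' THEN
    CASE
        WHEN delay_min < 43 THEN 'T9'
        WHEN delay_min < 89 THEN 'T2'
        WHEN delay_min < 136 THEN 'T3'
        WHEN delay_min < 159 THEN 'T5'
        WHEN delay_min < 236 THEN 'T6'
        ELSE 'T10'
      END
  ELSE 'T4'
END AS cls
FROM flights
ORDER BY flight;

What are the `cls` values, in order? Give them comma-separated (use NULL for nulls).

flight=H13: aircraft='A320' → outer ELSE → T4
flight=H16: aircraft='B787' → outer ELSE → T4
flight=H28: aircraft='B787' → outer ELSE → T4
flight=H37: aircraft='B787' → outer ELSE → T4
flight=H58: aircraft='E190' → inner[delay_min < 236] → T6
flight=H63: aircraft='B737' → outer ELSE → T4
flight=H75: aircraft='A320' → outer ELSE → T4
flight=H78: aircraft='B737' → outer ELSE → T4
flight=H84: aircraft='A321' → outer ELSE → T4
flight=H97: aircraft='E190' → inner[delay_min < 236] → T6

T4, T4, T4, T4, T6, T4, T4, T4, T4, T6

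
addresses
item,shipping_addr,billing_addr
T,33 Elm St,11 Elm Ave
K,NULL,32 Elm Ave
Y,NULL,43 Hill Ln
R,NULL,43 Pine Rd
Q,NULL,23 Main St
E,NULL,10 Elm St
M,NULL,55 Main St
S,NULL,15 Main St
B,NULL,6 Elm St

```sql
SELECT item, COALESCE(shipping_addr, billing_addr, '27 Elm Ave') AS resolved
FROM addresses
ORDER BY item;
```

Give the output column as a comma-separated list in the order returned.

item=B: shipping_addr=NULL, billing_addr=6 Elm St → 6 Elm St
item=E: shipping_addr=NULL, billing_addr=10 Elm St → 10 Elm St
item=K: shipping_addr=NULL, billing_addr=32 Elm Ave → 32 Elm Ave
item=M: shipping_addr=NULL, billing_addr=55 Main St → 55 Main St
item=Q: shipping_addr=NULL, billing_addr=23 Main St → 23 Main St
item=R: shipping_addr=NULL, billing_addr=43 Pine Rd → 43 Pine Rd
item=S: shipping_addr=NULL, billing_addr=15 Main St → 15 Main St
item=T: shipping_addr=33 Elm St → 33 Elm St
item=Y: shipping_addr=NULL, billing_addr=43 Hill Ln → 43 Hill Ln

6 Elm St, 10 Elm St, 32 Elm Ave, 55 Main St, 23 Main St, 43 Pine Rd, 15 Main St, 33 Elm St, 43 Hill Ln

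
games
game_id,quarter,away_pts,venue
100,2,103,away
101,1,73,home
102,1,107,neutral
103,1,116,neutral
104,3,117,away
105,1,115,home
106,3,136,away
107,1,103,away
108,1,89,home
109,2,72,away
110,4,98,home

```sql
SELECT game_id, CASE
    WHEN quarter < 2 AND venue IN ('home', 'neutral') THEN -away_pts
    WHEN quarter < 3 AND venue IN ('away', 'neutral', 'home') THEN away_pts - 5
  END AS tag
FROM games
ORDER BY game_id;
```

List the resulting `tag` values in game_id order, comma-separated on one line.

98, -73, -107, -116, NULL, -115, NULL, 98, -89, 67, NULL

game_id=100: quarter < 3 AND venue IN ('away', 'neutral', 'home') → 98
game_id=101: quarter < 2 AND venue IN ('home', 'neutral') → -73
game_id=102: quarter < 2 AND venue IN ('home', 'neutral') → -107
game_id=103: quarter < 2 AND venue IN ('home', 'neutral') → -116
game_id=104: (no match → NULL) → NULL
game_id=105: quarter < 2 AND venue IN ('home', 'neutral') → -115
game_id=106: (no match → NULL) → NULL
game_id=107: quarter < 3 AND venue IN ('away', 'neutral', 'home') → 98
game_id=108: quarter < 2 AND venue IN ('home', 'neutral') → -89
game_id=109: quarter < 3 AND venue IN ('away', 'neutral', 'home') → 67
game_id=110: (no match → NULL) → NULL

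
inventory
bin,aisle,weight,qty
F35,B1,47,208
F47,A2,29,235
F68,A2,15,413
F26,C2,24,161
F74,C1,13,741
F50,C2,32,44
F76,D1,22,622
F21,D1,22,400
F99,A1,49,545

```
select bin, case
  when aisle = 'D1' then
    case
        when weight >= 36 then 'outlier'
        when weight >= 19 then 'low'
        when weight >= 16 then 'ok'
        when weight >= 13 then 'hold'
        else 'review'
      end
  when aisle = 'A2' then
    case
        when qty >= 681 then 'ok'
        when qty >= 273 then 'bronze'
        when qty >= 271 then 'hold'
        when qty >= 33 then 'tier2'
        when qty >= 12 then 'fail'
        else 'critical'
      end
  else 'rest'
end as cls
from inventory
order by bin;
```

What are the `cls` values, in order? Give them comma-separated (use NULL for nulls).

bin=F21: aisle='D1' → inner[weight >= 19] → low
bin=F26: aisle='C2' → outer ELSE → rest
bin=F35: aisle='B1' → outer ELSE → rest
bin=F47: aisle='A2' → inner[qty >= 33] → tier2
bin=F50: aisle='C2' → outer ELSE → rest
bin=F68: aisle='A2' → inner[qty >= 273] → bronze
bin=F74: aisle='C1' → outer ELSE → rest
bin=F76: aisle='D1' → inner[weight >= 19] → low
bin=F99: aisle='A1' → outer ELSE → rest

low, rest, rest, tier2, rest, bronze, rest, low, rest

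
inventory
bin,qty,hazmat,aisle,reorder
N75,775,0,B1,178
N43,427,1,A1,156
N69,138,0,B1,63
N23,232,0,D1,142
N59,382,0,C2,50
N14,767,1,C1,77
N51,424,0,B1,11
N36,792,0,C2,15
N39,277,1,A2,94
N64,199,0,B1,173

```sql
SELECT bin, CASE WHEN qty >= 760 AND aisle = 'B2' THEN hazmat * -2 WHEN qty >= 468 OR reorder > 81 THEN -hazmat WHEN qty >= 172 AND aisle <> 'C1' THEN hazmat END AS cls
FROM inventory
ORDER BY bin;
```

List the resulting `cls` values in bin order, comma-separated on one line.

bin=N14: qty >= 468 OR reorder > 81 → -1
bin=N23: qty >= 468 OR reorder > 81 → 0
bin=N36: qty >= 468 OR reorder > 81 → 0
bin=N39: qty >= 468 OR reorder > 81 → -1
bin=N43: qty >= 468 OR reorder > 81 → -1
bin=N51: qty >= 172 AND aisle <> 'C1' → 0
bin=N59: qty >= 172 AND aisle <> 'C1' → 0
bin=N64: qty >= 468 OR reorder > 81 → 0
bin=N69: (no match → NULL) → NULL
bin=N75: qty >= 468 OR reorder > 81 → 0

-1, 0, 0, -1, -1, 0, 0, 0, NULL, 0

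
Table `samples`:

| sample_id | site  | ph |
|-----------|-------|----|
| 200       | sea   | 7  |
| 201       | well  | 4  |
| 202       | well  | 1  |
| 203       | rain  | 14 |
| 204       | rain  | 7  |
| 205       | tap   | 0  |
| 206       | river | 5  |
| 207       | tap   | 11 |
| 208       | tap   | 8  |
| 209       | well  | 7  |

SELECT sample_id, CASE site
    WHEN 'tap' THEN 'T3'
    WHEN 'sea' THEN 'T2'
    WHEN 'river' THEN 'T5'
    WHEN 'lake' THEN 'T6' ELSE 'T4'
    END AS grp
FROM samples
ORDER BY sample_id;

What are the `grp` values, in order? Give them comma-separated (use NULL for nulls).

sample_id=200: site='sea' → T2
sample_id=201: ELSE → T4
sample_id=202: ELSE → T4
sample_id=203: ELSE → T4
sample_id=204: ELSE → T4
sample_id=205: site='tap' → T3
sample_id=206: site='river' → T5
sample_id=207: site='tap' → T3
sample_id=208: site='tap' → T3
sample_id=209: ELSE → T4

T2, T4, T4, T4, T4, T3, T5, T3, T3, T4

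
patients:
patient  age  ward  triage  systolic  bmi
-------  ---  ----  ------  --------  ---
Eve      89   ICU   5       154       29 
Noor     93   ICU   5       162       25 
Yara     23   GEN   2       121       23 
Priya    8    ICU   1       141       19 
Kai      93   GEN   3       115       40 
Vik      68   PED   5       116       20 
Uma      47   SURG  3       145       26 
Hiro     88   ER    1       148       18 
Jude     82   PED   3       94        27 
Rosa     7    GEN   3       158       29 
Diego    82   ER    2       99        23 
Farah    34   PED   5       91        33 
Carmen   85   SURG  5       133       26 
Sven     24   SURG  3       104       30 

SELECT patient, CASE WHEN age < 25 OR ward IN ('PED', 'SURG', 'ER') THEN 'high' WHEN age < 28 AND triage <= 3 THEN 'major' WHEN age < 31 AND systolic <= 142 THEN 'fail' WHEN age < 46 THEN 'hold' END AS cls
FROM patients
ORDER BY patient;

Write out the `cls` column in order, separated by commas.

high, high, NULL, high, high, high, NULL, NULL, high, high, high, high, high, high

patient=Carmen: age < 25 OR ward IN ('PED', 'SURG', 'ER') → high
patient=Diego: age < 25 OR ward IN ('PED', 'SURG', 'ER') → high
patient=Eve: (no match → NULL) → NULL
patient=Farah: age < 25 OR ward IN ('PED', 'SURG', 'ER') → high
patient=Hiro: age < 25 OR ward IN ('PED', 'SURG', 'ER') → high
patient=Jude: age < 25 OR ward IN ('PED', 'SURG', 'ER') → high
patient=Kai: (no match → NULL) → NULL
patient=Noor: (no match → NULL) → NULL
patient=Priya: age < 25 OR ward IN ('PED', 'SURG', 'ER') → high
patient=Rosa: age < 25 OR ward IN ('PED', 'SURG', 'ER') → high
patient=Sven: age < 25 OR ward IN ('PED', 'SURG', 'ER') → high
patient=Uma: age < 25 OR ward IN ('PED', 'SURG', 'ER') → high
patient=Vik: age < 25 OR ward IN ('PED', 'SURG', 'ER') → high
patient=Yara: age < 25 OR ward IN ('PED', 'SURG', 'ER') → high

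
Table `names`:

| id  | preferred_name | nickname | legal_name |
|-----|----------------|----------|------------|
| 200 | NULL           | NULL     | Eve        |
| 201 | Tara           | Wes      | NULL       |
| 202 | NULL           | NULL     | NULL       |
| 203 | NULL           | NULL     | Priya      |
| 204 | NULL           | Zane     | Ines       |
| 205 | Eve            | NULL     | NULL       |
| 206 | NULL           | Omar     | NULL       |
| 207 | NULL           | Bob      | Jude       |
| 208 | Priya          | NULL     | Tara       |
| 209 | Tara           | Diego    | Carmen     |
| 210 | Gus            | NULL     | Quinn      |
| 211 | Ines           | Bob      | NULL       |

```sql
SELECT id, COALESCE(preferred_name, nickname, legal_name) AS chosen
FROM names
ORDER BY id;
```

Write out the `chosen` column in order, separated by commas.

Eve, Tara, NULL, Priya, Zane, Eve, Omar, Bob, Priya, Tara, Gus, Ines

id=200: preferred_name=NULL, nickname=NULL, legal_name=Eve → Eve
id=201: preferred_name=Tara → Tara
id=202: preferred_name=NULL, nickname=NULL, legal_name=NULL (all NULL) → NULL
id=203: preferred_name=NULL, nickname=NULL, legal_name=Priya → Priya
id=204: preferred_name=NULL, nickname=Zane → Zane
id=205: preferred_name=Eve → Eve
id=206: preferred_name=NULL, nickname=Omar → Omar
id=207: preferred_name=NULL, nickname=Bob → Bob
id=208: preferred_name=Priya → Priya
id=209: preferred_name=Tara → Tara
id=210: preferred_name=Gus → Gus
id=211: preferred_name=Ines → Ines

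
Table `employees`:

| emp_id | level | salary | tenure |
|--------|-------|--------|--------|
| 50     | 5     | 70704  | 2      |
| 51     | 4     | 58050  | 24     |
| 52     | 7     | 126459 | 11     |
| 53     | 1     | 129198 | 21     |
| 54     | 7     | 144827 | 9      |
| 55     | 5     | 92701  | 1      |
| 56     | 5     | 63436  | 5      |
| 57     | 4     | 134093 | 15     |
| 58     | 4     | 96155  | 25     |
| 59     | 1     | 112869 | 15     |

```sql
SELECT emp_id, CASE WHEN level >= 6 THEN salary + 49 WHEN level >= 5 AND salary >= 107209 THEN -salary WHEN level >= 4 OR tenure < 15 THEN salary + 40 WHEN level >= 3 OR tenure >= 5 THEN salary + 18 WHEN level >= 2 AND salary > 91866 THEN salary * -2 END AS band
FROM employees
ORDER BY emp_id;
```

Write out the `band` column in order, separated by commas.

emp_id=50: level >= 4 OR tenure < 15 → 70744
emp_id=51: level >= 4 OR tenure < 15 → 58090
emp_id=52: level >= 6 → 126508
emp_id=53: level >= 3 OR tenure >= 5 → 129216
emp_id=54: level >= 6 → 144876
emp_id=55: level >= 4 OR tenure < 15 → 92741
emp_id=56: level >= 4 OR tenure < 15 → 63476
emp_id=57: level >= 4 OR tenure < 15 → 134133
emp_id=58: level >= 4 OR tenure < 15 → 96195
emp_id=59: level >= 3 OR tenure >= 5 → 112887

70744, 58090, 126508, 129216, 144876, 92741, 63476, 134133, 96195, 112887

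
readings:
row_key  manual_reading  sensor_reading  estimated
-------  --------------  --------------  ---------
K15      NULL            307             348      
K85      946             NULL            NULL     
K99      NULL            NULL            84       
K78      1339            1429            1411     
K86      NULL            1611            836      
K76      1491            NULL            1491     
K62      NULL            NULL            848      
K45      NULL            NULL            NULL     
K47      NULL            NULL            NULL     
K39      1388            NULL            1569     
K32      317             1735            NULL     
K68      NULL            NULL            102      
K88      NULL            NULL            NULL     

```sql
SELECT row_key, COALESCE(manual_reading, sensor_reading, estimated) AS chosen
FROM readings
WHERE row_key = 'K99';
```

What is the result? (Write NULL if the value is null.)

84

row_key = K99: manual_reading=NULL, sensor_reading=NULL, estimated=84.
manual_reading=NULL, sensor_reading=NULL, estimated=84 → 84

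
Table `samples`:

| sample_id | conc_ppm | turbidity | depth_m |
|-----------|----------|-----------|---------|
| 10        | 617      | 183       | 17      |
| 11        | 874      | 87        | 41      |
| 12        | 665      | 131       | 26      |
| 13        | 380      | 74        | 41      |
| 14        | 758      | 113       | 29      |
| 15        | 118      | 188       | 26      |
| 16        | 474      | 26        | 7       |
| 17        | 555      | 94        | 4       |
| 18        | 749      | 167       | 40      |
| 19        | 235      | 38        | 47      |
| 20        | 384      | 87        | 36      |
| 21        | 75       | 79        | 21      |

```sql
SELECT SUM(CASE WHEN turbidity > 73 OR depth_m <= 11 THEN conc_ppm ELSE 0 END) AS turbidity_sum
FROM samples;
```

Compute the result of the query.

sample_id=10: ✓ → 617
sample_id=11: ✓ → 874
sample_id=12: ✓ → 665
sample_id=13: ✓ → 380
sample_id=14: ✓ → 758
sample_id=15: ✓ → 118
sample_id=16: ✓ → 474
sample_id=17: ✓ → 555
sample_id=18: ✓ → 749
sample_id=19: ✗
sample_id=20: ✓ → 384
sample_id=21: ✓ → 75
turbidity_sum = 617 + 874 + 665 + 380 + 758 + 118 + 474 + 555 + 749 + 384 + 75 = 5649

5649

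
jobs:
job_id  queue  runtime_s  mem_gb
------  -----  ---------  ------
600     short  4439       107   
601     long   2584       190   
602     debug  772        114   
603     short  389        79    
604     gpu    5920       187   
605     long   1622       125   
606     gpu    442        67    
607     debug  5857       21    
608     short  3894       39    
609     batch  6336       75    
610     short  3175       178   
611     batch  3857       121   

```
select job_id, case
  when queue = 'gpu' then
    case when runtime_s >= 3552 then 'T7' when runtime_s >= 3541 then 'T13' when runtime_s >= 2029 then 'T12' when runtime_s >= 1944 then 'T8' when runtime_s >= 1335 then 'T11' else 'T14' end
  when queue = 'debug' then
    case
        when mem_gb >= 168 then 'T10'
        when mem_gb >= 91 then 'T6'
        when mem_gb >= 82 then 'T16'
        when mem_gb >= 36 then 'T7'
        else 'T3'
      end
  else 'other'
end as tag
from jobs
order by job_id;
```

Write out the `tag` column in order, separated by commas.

job_id=600: queue='short' → outer ELSE → other
job_id=601: queue='long' → outer ELSE → other
job_id=602: queue='debug' → inner[mem_gb >= 91] → T6
job_id=603: queue='short' → outer ELSE → other
job_id=604: queue='gpu' → inner[runtime_s >= 3552] → T7
job_id=605: queue='long' → outer ELSE → other
job_id=606: queue='gpu' → inner[ELSE] → T14
job_id=607: queue='debug' → inner[ELSE] → T3
job_id=608: queue='short' → outer ELSE → other
job_id=609: queue='batch' → outer ELSE → other
job_id=610: queue='short' → outer ELSE → other
job_id=611: queue='batch' → outer ELSE → other

other, other, T6, other, T7, other, T14, T3, other, other, other, other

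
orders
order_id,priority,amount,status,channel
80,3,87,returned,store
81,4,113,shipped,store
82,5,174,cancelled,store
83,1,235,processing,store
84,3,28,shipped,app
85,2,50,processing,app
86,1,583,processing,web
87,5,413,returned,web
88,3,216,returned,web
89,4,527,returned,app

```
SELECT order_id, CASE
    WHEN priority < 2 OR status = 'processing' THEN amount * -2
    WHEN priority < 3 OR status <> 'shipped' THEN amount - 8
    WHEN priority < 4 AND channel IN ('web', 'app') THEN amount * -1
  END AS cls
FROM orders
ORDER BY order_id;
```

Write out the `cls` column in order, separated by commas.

order_id=80: priority < 3 OR status <> 'shipped' → 79
order_id=81: (no match → NULL) → NULL
order_id=82: priority < 3 OR status <> 'shipped' → 166
order_id=83: priority < 2 OR status = 'processing' → -470
order_id=84: priority < 4 AND channel IN ('web', 'app') → -28
order_id=85: priority < 2 OR status = 'processing' → -100
order_id=86: priority < 2 OR status = 'processing' → -1166
order_id=87: priority < 3 OR status <> 'shipped' → 405
order_id=88: priority < 3 OR status <> 'shipped' → 208
order_id=89: priority < 3 OR status <> 'shipped' → 519

79, NULL, 166, -470, -28, -100, -1166, 405, 208, 519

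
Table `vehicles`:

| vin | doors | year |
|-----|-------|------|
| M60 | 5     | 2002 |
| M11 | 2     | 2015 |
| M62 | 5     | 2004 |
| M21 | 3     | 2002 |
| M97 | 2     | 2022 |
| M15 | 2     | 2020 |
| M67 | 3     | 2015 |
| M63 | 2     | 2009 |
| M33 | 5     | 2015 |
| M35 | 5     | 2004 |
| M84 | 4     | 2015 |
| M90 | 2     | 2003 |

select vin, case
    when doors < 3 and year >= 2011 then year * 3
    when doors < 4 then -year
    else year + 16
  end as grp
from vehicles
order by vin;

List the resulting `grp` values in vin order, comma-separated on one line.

6045, 6060, -2002, 2031, 2020, 2018, 2020, -2009, -2015, 2031, -2003, 6066

vin=M11: doors < 3 and year >= 2011 → 6045
vin=M15: doors < 3 and year >= 2011 → 6060
vin=M21: doors < 4 → -2002
vin=M33: ELSE → 2031
vin=M35: ELSE → 2020
vin=M60: ELSE → 2018
vin=M62: ELSE → 2020
vin=M63: doors < 4 → -2009
vin=M67: doors < 4 → -2015
vin=M84: ELSE → 2031
vin=M90: doors < 4 → -2003
vin=M97: doors < 3 and year >= 2011 → 6066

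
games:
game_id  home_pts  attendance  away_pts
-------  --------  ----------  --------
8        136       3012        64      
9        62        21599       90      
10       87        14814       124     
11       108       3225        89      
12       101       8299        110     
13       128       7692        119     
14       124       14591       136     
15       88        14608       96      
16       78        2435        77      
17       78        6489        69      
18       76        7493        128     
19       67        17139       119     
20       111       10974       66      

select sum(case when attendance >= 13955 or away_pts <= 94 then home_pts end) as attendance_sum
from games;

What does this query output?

game_id=8: ✓ → 136
game_id=9: ✓ → 62
game_id=10: ✓ → 87
game_id=11: ✓ → 108
game_id=12: ✗
game_id=13: ✗
game_id=14: ✓ → 124
game_id=15: ✓ → 88
game_id=16: ✓ → 78
game_id=17: ✓ → 78
game_id=18: ✗
game_id=19: ✓ → 67
game_id=20: ✓ → 111
attendance_sum = 136 + 62 + 87 + 108 + 124 + 88 + 78 + 78 + 67 + 111 = 939

939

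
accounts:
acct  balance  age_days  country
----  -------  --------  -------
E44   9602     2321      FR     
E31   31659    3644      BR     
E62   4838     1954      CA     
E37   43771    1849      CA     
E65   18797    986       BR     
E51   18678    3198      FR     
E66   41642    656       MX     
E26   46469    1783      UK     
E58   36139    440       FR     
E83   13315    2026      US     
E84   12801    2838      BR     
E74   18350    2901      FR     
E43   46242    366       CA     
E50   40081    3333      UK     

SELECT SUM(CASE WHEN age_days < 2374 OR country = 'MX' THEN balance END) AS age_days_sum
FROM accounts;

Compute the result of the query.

260815

acct=E44: ✓ → 9602
acct=E31: ✗
acct=E62: ✓ → 4838
acct=E37: ✓ → 43771
acct=E65: ✓ → 18797
acct=E51: ✗
acct=E66: ✓ → 41642
acct=E26: ✓ → 46469
acct=E58: ✓ → 36139
acct=E83: ✓ → 13315
acct=E84: ✗
acct=E74: ✗
acct=E43: ✓ → 46242
acct=E50: ✗
age_days_sum = 9602 + 4838 + 43771 + 18797 + 41642 + 46469 + 36139 + 13315 + 46242 = 260815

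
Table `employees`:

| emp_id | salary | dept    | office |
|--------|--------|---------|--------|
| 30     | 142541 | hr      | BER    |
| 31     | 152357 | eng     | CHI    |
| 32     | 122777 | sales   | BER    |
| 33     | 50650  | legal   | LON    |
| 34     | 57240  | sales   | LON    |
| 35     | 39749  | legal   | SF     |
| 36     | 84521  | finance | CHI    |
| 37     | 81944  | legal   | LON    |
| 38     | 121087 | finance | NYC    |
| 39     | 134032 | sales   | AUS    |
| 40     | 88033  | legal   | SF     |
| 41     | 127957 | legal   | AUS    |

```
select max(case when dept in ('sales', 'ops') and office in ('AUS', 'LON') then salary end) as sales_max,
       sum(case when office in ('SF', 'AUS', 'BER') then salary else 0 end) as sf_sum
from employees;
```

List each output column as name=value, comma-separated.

sales_max=134032, sf_sum=655089

[sales_max: dept in ('sales', 'ops') and office in ('AUS', 'LON')]
emp_id=30: ✗
emp_id=31: ✗
emp_id=32: ✗
emp_id=33: ✗
emp_id=34: ✓ → 57240
emp_id=35: ✗
emp_id=36: ✗
emp_id=37: ✗
emp_id=38: ✗
emp_id=39: ✓ → 134032
emp_id=40: ✗
emp_id=41: ✗
sales_max = MAX(57240, 134032) = 134032
—
[sf_sum: office in ('SF', 'AUS', 'BER')]
emp_id=30: ✓ → 142541
emp_id=31: ✗
emp_id=32: ✓ → 122777
emp_id=33: ✗
emp_id=34: ✗
emp_id=35: ✓ → 39749
emp_id=36: ✗
emp_id=37: ✗
emp_id=38: ✗
emp_id=39: ✓ → 134032
emp_id=40: ✓ → 88033
emp_id=41: ✓ → 127957
sf_sum = 142541 + 122777 + 39749 + 134032 + 88033 + 127957 = 655089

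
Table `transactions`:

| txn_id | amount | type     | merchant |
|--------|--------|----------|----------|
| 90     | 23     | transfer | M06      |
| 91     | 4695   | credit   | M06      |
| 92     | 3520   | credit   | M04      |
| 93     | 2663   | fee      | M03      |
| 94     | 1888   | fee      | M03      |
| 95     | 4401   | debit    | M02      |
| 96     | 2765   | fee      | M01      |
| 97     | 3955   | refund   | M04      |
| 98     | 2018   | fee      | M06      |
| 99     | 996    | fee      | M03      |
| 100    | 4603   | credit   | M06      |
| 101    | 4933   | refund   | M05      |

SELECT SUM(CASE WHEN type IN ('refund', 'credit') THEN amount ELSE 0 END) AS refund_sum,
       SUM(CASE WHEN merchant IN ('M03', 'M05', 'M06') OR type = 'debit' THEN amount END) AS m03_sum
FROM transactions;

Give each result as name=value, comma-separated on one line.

[refund_sum: type IN ('refund', 'credit')]
txn_id=90: ✗
txn_id=91: ✓ → 4695
txn_id=92: ✓ → 3520
txn_id=93: ✗
txn_id=94: ✗
txn_id=95: ✗
txn_id=96: ✗
txn_id=97: ✓ → 3955
txn_id=98: ✗
txn_id=99: ✗
txn_id=100: ✓ → 4603
txn_id=101: ✓ → 4933
refund_sum = 4695 + 3520 + 3955 + 4603 + 4933 = 21706
—
[m03_sum: merchant IN ('M03', 'M05', 'M06') OR type = 'debit']
txn_id=90: ✓ → 23
txn_id=91: ✓ → 4695
txn_id=92: ✗
txn_id=93: ✓ → 2663
txn_id=94: ✓ → 1888
txn_id=95: ✓ → 4401
txn_id=96: ✗
txn_id=97: ✗
txn_id=98: ✓ → 2018
txn_id=99: ✓ → 996
txn_id=100: ✓ → 4603
txn_id=101: ✓ → 4933
m03_sum = 23 + 4695 + 2663 + 1888 + 4401 + 2018 + 996 + 4603 + 4933 = 26220

refund_sum=21706, m03_sum=26220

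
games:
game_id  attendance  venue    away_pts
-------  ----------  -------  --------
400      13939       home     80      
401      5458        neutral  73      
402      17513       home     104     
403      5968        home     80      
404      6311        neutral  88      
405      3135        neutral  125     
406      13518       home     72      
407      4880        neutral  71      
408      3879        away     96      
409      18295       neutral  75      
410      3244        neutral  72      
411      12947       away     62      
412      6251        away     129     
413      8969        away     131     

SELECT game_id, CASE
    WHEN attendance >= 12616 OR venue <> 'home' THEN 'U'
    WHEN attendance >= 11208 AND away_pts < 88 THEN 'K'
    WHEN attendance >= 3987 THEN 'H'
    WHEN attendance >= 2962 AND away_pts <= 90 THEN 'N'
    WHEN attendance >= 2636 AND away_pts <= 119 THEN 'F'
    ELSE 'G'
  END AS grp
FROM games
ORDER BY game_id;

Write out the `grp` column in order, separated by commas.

game_id=400: attendance >= 12616 OR venue <> 'home' → U
game_id=401: attendance >= 12616 OR venue <> 'home' → U
game_id=402: attendance >= 12616 OR venue <> 'home' → U
game_id=403: attendance >= 3987 → H
game_id=404: attendance >= 12616 OR venue <> 'home' → U
game_id=405: attendance >= 12616 OR venue <> 'home' → U
game_id=406: attendance >= 12616 OR venue <> 'home' → U
game_id=407: attendance >= 12616 OR venue <> 'home' → U
game_id=408: attendance >= 12616 OR venue <> 'home' → U
game_id=409: attendance >= 12616 OR venue <> 'home' → U
game_id=410: attendance >= 12616 OR venue <> 'home' → U
game_id=411: attendance >= 12616 OR venue <> 'home' → U
game_id=412: attendance >= 12616 OR venue <> 'home' → U
game_id=413: attendance >= 12616 OR venue <> 'home' → U

U, U, U, H, U, U, U, U, U, U, U, U, U, U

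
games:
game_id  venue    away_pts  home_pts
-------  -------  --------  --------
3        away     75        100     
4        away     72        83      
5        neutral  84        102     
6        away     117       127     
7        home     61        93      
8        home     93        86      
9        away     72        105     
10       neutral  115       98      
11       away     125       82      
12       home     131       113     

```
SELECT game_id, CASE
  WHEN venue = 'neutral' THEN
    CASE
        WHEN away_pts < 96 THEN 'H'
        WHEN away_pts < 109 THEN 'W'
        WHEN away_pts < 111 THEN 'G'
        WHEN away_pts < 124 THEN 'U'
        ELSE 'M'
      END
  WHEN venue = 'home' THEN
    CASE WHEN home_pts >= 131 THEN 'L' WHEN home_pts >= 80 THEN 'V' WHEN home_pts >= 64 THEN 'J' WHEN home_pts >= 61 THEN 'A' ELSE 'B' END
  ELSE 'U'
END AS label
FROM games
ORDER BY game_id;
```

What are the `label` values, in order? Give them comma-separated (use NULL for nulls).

game_id=3: venue='away' → outer ELSE → U
game_id=4: venue='away' → outer ELSE → U
game_id=5: venue='neutral' → inner[away_pts < 96] → H
game_id=6: venue='away' → outer ELSE → U
game_id=7: venue='home' → inner[home_pts >= 80] → V
game_id=8: venue='home' → inner[home_pts >= 80] → V
game_id=9: venue='away' → outer ELSE → U
game_id=10: venue='neutral' → inner[away_pts < 124] → U
game_id=11: venue='away' → outer ELSE → U
game_id=12: venue='home' → inner[home_pts >= 80] → V

U, U, H, U, V, V, U, U, U, V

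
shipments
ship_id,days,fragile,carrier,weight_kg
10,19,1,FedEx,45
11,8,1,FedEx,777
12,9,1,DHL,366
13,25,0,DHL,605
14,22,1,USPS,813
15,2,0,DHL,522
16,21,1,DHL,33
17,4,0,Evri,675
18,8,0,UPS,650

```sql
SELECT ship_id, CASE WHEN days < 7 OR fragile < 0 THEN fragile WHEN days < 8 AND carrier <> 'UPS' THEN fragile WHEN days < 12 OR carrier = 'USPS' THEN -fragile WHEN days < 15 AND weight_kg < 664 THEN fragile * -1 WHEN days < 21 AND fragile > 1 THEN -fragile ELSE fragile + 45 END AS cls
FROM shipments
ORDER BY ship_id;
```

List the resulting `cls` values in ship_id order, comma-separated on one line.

ship_id=10: ELSE → 46
ship_id=11: days < 12 OR carrier = 'USPS' → -1
ship_id=12: days < 12 OR carrier = 'USPS' → -1
ship_id=13: ELSE → 45
ship_id=14: days < 12 OR carrier = 'USPS' → -1
ship_id=15: days < 7 OR fragile < 0 → 0
ship_id=16: ELSE → 46
ship_id=17: days < 7 OR fragile < 0 → 0
ship_id=18: days < 12 OR carrier = 'USPS' → 0

46, -1, -1, 45, -1, 0, 46, 0, 0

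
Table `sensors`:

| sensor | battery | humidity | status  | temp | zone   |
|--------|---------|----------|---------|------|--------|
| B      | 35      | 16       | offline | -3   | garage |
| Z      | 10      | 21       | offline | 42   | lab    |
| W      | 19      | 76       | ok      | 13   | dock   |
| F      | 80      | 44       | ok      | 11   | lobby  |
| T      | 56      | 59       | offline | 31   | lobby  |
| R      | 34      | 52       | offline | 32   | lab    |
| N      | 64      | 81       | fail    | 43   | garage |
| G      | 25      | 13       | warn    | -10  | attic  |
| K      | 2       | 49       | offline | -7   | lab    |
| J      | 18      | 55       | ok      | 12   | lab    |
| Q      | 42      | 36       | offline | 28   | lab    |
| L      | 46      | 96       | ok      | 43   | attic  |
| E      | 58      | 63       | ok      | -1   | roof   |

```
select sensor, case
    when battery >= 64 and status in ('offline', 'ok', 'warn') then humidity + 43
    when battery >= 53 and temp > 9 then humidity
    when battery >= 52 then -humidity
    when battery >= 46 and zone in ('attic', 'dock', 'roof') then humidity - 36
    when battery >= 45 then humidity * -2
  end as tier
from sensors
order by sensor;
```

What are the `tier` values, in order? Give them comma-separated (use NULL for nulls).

sensor=B: (no match → NULL) → NULL
sensor=E: battery >= 52 → -63
sensor=F: battery >= 64 and status in ('offline', 'ok', 'warn') → 87
sensor=G: (no match → NULL) → NULL
sensor=J: (no match → NULL) → NULL
sensor=K: (no match → NULL) → NULL
sensor=L: battery >= 46 and zone in ('attic', 'dock', 'roof') → 60
sensor=N: battery >= 53 and temp > 9 → 81
sensor=Q: (no match → NULL) → NULL
sensor=R: (no match → NULL) → NULL
sensor=T: battery >= 53 and temp > 9 → 59
sensor=W: (no match → NULL) → NULL
sensor=Z: (no match → NULL) → NULL

NULL, -63, 87, NULL, NULL, NULL, 60, 81, NULL, NULL, 59, NULL, NULL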